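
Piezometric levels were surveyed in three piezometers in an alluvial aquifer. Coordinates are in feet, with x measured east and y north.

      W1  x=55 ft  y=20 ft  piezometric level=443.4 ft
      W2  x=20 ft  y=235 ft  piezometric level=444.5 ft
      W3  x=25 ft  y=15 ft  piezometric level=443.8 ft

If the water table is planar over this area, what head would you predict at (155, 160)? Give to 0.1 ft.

With h = a·x + b·y + c and W1 as origin, the differences give:
  (-35)·a + 215·b = +1.1
  (-30)·a + (-5)·b = +0.4
Eliminate b (×(-5) and ×215, subtract): 6625·a = -91.50 → a = ∂h/∂x = -0.01381
Back-substitute: b = ∂h/∂y = +0.002868.
h(155, 160) = 443.4 + (-0.01381)·(100) + (+0.002868)·(140) = 443.4 -1.381 +0.402 = 442.420 ft.

442.4 ft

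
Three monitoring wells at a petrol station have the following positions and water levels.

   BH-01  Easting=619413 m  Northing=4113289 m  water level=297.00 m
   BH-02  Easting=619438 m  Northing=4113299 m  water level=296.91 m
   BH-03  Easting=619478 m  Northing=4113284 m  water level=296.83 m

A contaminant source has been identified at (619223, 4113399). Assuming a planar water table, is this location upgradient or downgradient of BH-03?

With h = a·x + b·y + c and BH-01 as origin, the differences give:
  25·a + 10·b = -0.09
  65·a + (-5)·b = -0.17
Eliminate b (×(-5) and ×10, subtract): -775·a = 2.150 → a = ∂h/∂x = -0.002774
Back-substitute: b = ∂h/∂y = -0.002065.
Head at (619223, 4113399) = 297.00 + (-0.002774)·(-190) + (-0.002065)·(110) = 297.30 m.
That is higher than the 296.83 m at BH-03, so the point is upgradient.

upgradient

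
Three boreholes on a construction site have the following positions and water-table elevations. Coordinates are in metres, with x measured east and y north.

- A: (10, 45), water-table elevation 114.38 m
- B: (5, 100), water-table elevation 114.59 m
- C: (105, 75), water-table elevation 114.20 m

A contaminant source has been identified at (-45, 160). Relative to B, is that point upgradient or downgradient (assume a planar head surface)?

upgradient

Differences from A: to B (Δx, Δy, Δh) = (-5, 55, +0.21); to C = (95, 30, -0.18).
Solve a·Δx + b·Δy = Δh: det = (-5)·30 − 95·55 = -5375.
∂h/∂x = [(+0.21)·30 − (-0.18)·55] / -5375 = -0.003014
∂h/∂y = [(-5)·(-0.18) − 95·(+0.21)] / -5375 = +0.003544
Head at (-45, 160) = 114.38 + (-0.003014)·(-55) + (+0.003544)·(115) = 114.95 m.
That is higher than the 114.59 m at B, so the point is upgradient.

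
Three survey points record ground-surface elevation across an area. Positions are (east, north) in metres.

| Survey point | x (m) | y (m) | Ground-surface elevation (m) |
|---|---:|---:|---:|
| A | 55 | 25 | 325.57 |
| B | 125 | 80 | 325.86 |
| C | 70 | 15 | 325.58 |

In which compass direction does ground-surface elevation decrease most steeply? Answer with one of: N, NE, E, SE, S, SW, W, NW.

Differences from A: to B (Δx, Δy, Δh) = (70, 55, +0.29); to C = (15, -10, +0.01).
Solve a·Δx + b·Δy = Δz: det = 70·(-10) − 15·55 = -1525.
∂z/∂x = [(+0.29)·(-10) − (+0.01)·55] / -1525 = +0.002262
∂z/∂y = [70·(+0.01) − 15·(+0.29)] / -1525 = +0.002393
Steepest decrease is along −∇f = (-0.002262 E, -0.002393 N) → southwest.

SW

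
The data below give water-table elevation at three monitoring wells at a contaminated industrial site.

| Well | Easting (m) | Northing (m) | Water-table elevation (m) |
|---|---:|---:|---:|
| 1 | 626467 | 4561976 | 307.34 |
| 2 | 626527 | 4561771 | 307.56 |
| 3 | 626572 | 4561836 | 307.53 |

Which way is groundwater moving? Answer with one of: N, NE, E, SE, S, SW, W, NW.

NW

With h = a·x + b·y + c and 1 as origin, the differences give:
  60·a + (-205)·b = +0.22
  105·a + (-140)·b = +0.19
Eliminate b (×(-140) and ×(-205), subtract): 13125·a = 8.150 → a = ∂h/∂x = +0.0006210
Back-substitute: b = ∂h/∂y = -0.0008914.
Flow = −∇h = (-0.0006210 east, +0.0008914 north), which points northwest.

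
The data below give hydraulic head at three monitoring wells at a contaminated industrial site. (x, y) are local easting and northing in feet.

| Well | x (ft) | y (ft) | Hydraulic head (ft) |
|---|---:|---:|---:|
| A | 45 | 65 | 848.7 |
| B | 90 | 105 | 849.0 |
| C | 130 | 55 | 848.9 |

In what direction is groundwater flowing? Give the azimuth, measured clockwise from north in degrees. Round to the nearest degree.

214°

With h = a·x + b·y + c and A as origin, the differences give:
  45·a + 40·b = +0.3
  85·a + (-10)·b = +0.2
Eliminate b (×(-10) and ×40, subtract): -3850·a = -11.00 → a = ∂h/∂x = +0.002857
Back-substitute: b = ∂h/∂y = +0.004286.
Flow direction (−∇h) has components (-0.002857 E, -0.004286 N).
Azimuth = atan2(E, N) = atan2(-0.002857, -0.004286) = 213.7° ≈ 214°.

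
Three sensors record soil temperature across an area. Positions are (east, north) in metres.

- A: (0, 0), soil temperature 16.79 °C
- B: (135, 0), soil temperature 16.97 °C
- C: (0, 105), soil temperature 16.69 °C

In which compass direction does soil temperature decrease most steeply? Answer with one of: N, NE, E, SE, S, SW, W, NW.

∂T/∂x = (16.97 − 16.79) / (135 − 0) = +0.001333
∂T/∂y = (16.69 − 16.79) / (105 − 0) = -0.0009524
Steepest decrease is along −∇f = (-0.001333 E, +0.0009524 N) → northwest.

NW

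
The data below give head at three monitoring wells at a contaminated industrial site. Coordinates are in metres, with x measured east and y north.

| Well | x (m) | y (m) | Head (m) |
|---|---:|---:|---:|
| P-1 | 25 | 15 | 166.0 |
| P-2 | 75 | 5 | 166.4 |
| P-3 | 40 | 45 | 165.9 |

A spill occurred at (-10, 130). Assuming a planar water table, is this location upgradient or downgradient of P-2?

downgradient

With h = a·x + b·y + c and P-1 as origin, the differences give:
  50·a + (-10)·b = +0.4
  15·a + 30·b = -0.1
Eliminate b (×30 and ×(-10), subtract): 1650·a = 11.00 → a = ∂h/∂x = +0.006667
Back-substitute: b = ∂h/∂y = -0.006667.
Head at (-10, 130) = 166.0 + (+0.006667)·(-35) + (-0.006667)·(115) = 165.00 m.
That is lower than the 166.4 m at P-2, so the point is downgradient.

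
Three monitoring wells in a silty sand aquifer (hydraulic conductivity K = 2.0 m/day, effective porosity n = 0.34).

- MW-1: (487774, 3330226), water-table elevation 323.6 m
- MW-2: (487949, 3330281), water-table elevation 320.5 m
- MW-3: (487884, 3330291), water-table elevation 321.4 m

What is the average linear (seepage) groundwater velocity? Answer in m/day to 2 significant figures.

0.10 m/day

With h = a·x + b·y + c and MW-1 as origin, the differences give:
  175·a + 55·b = -3.1
  110·a + 65·b = -2.2
Eliminate b (×65 and ×55, subtract): 5325·a = -80.50 → a = ∂h/∂x = -0.01512
Back-substitute: b = ∂h/∂y = -0.008263.
|∇h| = √(-0.01512² + -0.008263²) = 0.01723
Seepage velocity v = K·i/n = 2.0 × 0.01723 / 0.34 = 0.1014 m/day.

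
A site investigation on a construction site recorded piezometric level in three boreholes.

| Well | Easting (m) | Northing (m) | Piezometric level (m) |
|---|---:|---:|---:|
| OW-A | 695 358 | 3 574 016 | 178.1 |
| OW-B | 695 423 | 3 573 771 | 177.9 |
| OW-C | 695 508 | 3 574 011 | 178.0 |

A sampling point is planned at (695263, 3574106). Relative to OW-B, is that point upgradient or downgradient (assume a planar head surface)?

Differences from OW-A: to OW-B (Δx, Δy, Δh) = (65, -245, -0.2); to OW-C = (150, -5, -0.1).
Determinant of the coordinate differences = 65·(-5) − 150·(-245) = 36425.
∂h/∂x = [(-0.2)·(-5) − (-0.1)·(-245)] / 36425 = -0.0006452
∂h/∂y = [65·(-0.1) − 150·(-0.2)] / 36425 = +0.0006452
Head at (695263, 3574106) = 178.1 + (-0.0006452)·(-95) + (+0.0006452)·(90) = 178.22 m.
That is higher than the 177.9 m at OW-B, so the point is upgradient.

upgradient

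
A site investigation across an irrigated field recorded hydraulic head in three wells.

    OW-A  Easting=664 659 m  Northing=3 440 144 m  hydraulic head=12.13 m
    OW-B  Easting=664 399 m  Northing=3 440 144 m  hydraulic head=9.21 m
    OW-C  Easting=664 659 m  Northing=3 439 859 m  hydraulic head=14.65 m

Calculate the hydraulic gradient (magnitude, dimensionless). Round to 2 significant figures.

∂h/∂x = (9.21 − 12.13) / (664399 − 664659) = +0.01123
∂h/∂y = (14.65 − 12.13) / (3439859 − 3440144) = -0.008842
|∇h| = √(0.01123² + -0.008842²) = 0.01429

0.014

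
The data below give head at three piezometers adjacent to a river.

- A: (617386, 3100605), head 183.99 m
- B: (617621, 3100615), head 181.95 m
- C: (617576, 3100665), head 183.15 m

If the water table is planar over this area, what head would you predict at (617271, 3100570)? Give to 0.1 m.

184.5 m

Differences from A: to B (Δx, Δy, Δh) = (235, 10, -2.04); to C = (190, 60, -0.84).
Solve a·Δx + b·Δy = Δh: det = 235·60 − 190·10 = 12200.
∂h/∂x = [(-2.04)·60 − (-0.84)·10] / 12200 = -0.009344
∂h/∂y = [235·(-0.84) − 190·(-2.04)] / 12200 = +0.01559
h(617271, 3100570) = 183.99 + (-0.009344)·(-115) + (+0.01559)·(-35) = 183.99 +1.075 -0.546 = 184.519 m.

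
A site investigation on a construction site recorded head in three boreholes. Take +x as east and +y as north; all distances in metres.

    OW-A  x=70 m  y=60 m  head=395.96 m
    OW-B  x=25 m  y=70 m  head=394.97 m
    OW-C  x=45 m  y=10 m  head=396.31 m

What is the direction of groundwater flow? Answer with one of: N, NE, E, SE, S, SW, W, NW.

Differences from OW-A: to OW-B (Δx, Δy, Δh) = (-45, 10, -0.99); to OW-C = (-25, -50, +0.35).
Determinant of the coordinate differences = (-45)·(-50) − (-25)·10 = 2500.
∂h/∂x = [(-0.99)·(-50) − (+0.35)·10] / 2500 = +0.01840
∂h/∂y = [(-45)·(+0.35) − (-25)·(-0.99)] / 2500 = -0.01620
Flow = −∇h = (-0.01840 east, +0.01620 north), which points northwest.

NW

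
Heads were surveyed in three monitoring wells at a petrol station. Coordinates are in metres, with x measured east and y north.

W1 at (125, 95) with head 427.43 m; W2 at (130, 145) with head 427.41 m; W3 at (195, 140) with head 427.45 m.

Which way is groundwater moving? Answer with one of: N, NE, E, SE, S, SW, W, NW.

With h = a·x + b·y + c and W1 as origin, the differences give:
  5·a + 50·b = -0.02
  70·a + 45·b = +0.02
Eliminate b (×45 and ×50, subtract): -3275·a = -1.900 → a = ∂h/∂x = +0.0005802
Back-substitute: b = ∂h/∂y = -0.0004580.
Flow = −∇h = (-0.0005802 east, +0.0004580 north), which points northwest.

NW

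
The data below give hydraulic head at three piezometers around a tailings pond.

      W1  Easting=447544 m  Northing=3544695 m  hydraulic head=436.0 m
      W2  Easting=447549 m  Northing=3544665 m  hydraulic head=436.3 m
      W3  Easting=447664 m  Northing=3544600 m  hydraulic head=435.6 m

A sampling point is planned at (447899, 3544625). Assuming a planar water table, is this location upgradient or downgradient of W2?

downgradient

Differences from W1: to W2 (Δx, Δy, Δh) = (5, -30, +0.3); to W3 = (120, -95, -0.4).
Solve a·Δx + b·Δy = Δh: det = 5·(-95) − 120·(-30) = 3125.
∂h/∂x = [(+0.3)·(-95) − (-0.4)·(-30)] / 3125 = -0.01296
∂h/∂y = [5·(-0.4) − 120·(+0.3)] / 3125 = -0.01216
Head at (447899, 3544625) = 436.0 + (-0.01296)·(355) + (-0.01216)·(-70) = 432.25 m.
That is lower than the 436.3 m at W2, so the point is downgradient.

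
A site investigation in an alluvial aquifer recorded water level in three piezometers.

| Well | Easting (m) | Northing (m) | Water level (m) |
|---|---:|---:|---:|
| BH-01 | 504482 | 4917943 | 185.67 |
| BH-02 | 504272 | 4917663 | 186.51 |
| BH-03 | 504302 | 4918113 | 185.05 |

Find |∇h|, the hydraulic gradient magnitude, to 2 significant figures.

0.0033

Differences from BH-01: to BH-02 (Δx, Δy, Δh) = (-210, -280, +0.84); to BH-03 = (-180, 170, -0.62).
Determinant of the coordinate differences = (-210)·170 − (-180)·(-280) = -86100.
∂h/∂x = [(+0.84)·170 − (-0.62)·(-280)] / -86100 = +0.0003577
∂h/∂y = [(-210)·(-0.62) − (-180)·(+0.84)] / -86100 = -0.003268
|∇h| = √(0.0003577² + -0.003268²) = 0.003288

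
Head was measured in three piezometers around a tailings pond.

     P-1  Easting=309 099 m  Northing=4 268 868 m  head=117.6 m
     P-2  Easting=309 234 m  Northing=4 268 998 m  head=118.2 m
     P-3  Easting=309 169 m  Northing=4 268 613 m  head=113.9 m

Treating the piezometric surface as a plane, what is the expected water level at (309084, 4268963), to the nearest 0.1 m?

118.9 m

Differences from P-1: to P-2 (Δx, Δy, Δh) = (135, 130, +0.6); to P-3 = (70, -255, -3.7).
Determinant of the coordinate differences = 135·(-255) − 70·130 = -43525.
∂h/∂x = [(+0.6)·(-255) − (-3.7)·130] / -43525 = -0.007536
∂h/∂y = [135·(-3.7) − 70·(+0.6)] / -43525 = +0.01244
h(309084, 4268963) = 117.6 + (-0.007536)·(-15) + (+0.01244)·(95) = 117.6 +0.113 +1.182 = 118.895 m.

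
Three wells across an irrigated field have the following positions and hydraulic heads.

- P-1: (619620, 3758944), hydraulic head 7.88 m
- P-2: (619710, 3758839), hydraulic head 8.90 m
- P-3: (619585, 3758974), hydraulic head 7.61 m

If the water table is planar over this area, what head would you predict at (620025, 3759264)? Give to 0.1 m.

Differences from P-1: to P-2 (Δx, Δy, Δh) = (90, -105, +1.02); to P-3 = (-35, 30, -0.27).
Determinant of the coordinate differences = 90·30 − (-35)·(-105) = -975.
∂h/∂x = [(+1.02)·30 − (-0.27)·(-105)] / -975 = -0.002308
∂h/∂y = [90·(-0.27) − (-35)·(+1.02)] / -975 = -0.01169
h(620025, 3759264) = 7.88 + (-0.002308)·(405) + (-0.01169)·(320) = 7.88 -0.935 -3.742 = 3.204 m.

3.2 m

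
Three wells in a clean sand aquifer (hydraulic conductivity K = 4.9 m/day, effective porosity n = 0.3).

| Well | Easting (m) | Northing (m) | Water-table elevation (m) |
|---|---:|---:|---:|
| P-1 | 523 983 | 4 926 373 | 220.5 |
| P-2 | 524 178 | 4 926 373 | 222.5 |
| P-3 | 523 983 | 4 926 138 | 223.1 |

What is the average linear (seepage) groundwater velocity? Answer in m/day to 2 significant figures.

0.25 m/day

∂h/∂x = (222.5 − 220.5) / (524178 − 523983) = +0.01026
∂h/∂y = (223.1 − 220.5) / (4926138 − 4926373) = -0.01106
|∇h| = √(0.01026² + -0.01106²) = 0.01509
Seepage velocity v = K·i/n = 4.9 × 0.01509 / 0.3 = 0.2465 m/day.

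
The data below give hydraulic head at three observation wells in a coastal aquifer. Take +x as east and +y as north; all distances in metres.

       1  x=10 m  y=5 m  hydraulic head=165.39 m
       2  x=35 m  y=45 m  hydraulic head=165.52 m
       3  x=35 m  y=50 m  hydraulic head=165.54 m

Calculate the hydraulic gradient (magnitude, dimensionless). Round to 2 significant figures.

0.0042

Taking 1 as reference: 2−1 = (25, 40, +0.13); 3−1 = (25, 45, +0.15).
Determinant of the coordinate differences = 25·45 − 25·40 = 125.
∂h/∂x = [(+0.13)·45 − (+0.15)·40] / 125 = -0.001200
∂h/∂y = [25·(+0.15) − 25·(+0.13)] / 125 = +0.004000
|∇h| = √(-0.001200² + 0.004000²) = 0.004176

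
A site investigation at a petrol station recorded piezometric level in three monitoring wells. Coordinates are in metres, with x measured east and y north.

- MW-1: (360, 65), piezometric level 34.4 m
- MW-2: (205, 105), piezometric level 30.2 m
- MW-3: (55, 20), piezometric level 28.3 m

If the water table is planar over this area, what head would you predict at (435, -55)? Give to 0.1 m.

38.2 m

Differences from MW-1: to MW-2 (Δx, Δy, Δh) = (-155, 40, -4.2); to MW-3 = (-305, -45, -6.1).
Solve a·Δx + b·Δy = Δh: det = (-155)·(-45) − (-305)·40 = 19175.
∂h/∂x = [(-4.2)·(-45) − (-6.1)·40] / 19175 = +0.02258
∂h/∂y = [(-155)·(-6.1) − (-305)·(-4.2)] / 19175 = -0.01750
h(435, -55) = 34.4 + (+0.02258)·(75) + (-0.01750)·(-120) = 34.4 +1.694 +2.100 = 38.193 m.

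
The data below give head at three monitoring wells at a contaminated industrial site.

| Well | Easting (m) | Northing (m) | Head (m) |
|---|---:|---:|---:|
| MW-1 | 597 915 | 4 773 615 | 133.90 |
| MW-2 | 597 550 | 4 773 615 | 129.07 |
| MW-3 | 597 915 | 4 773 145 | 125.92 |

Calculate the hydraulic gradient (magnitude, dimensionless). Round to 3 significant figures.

∂h/∂x = (129.07 − 133.90) / (597550 − 597915) = +0.01323
∂h/∂y = (125.92 − 133.90) / (4773145 − 4773615) = +0.01698
|∇h| = √(0.01323² + 0.01698²) = 0.02153

0.0215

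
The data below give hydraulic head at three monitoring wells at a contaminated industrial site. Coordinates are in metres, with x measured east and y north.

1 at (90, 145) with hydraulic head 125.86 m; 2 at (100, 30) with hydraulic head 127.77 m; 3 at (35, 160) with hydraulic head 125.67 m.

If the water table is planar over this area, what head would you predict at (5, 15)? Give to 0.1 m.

Taking 1 as reference: 2−1 = (10, -115, +1.91); 3−1 = (-55, 15, -0.19).
Determinant of the coordinate differences = 10·15 − (-55)·(-115) = -6175.
∂h/∂x = [(+1.91)·15 − (-0.19)·(-115)] / -6175 = -0.001101
∂h/∂y = [10·(-0.19) − (-55)·(+1.91)] / -6175 = -0.01670
h(5, 15) = 125.86 + (-0.001101)·(-85) + (-0.01670)·(-130) = 125.86 +0.094 +2.172 = 128.125 m.

128.1 m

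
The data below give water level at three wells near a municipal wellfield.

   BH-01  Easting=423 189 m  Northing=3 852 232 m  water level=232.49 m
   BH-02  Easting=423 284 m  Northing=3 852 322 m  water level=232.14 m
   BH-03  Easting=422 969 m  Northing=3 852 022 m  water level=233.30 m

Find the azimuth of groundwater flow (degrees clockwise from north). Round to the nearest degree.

With h = a·x + b·y + c and BH-01 as origin, the differences give:
  95·a + 90·b = -0.35
  (-220)·a + (-210)·b = +0.81
Eliminate b (×(-210) and ×90, subtract): -150·a = 0.600 → a = ∂h/∂x = -0.004000
Back-substitute: b = ∂h/∂y = +0.0003333.
Flow direction (−∇h) has components (+0.004000 E, -0.0003333 N).
Azimuth = atan2(E, N) = atan2(+0.004000, -0.0003333) = 94.8° ≈ 095°.

095°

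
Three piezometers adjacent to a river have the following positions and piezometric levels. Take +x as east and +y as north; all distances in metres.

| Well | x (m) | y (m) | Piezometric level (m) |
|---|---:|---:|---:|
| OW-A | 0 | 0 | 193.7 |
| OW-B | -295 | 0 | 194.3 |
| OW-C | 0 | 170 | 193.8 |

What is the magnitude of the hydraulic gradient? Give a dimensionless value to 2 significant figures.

0.0021

∂h/∂x = (194.3 − 193.7) / (-295 − 0) = -0.002034
∂h/∂y = (193.8 − 193.7) / (170 − 0) = +0.0005882
|∇h| = √(-0.002034² + 0.0005882²) = 0.002117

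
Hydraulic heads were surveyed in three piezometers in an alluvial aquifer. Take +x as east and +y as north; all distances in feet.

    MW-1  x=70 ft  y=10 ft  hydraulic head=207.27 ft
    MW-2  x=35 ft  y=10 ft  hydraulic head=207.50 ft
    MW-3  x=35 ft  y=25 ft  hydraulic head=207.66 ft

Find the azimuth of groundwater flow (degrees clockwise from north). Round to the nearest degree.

148°

Differences from MW-1: to MW-2 (Δx, Δy, Δh) = (-35, 0, +0.23); to MW-3 = (-35, 15, +0.39).
Determinant of the coordinate differences = (-35)·15 − (-35)·0 = -525.
∂h/∂x = [(+0.23)·15 − (+0.39)·0] / -525 = -0.006571
∂h/∂y = [(-35)·(+0.39) − (-35)·(+0.23)] / -525 = +0.01067
Flow direction (−∇h) has components (+0.006571 E, -0.01067 N).
Azimuth = atan2(E, N) = atan2(+0.006571, -0.01067) = 148.4° ≈ 148°.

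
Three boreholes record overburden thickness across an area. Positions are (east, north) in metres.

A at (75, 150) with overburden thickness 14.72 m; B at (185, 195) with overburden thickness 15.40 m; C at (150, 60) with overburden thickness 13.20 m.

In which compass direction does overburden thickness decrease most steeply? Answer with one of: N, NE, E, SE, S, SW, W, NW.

With d = a·x + b·y + c and A as origin, the differences give:
  110·a + 45·b = +0.68
  75·a + (-90)·b = -1.52
Eliminate b (×(-90) and ×45, subtract): -13275·a = 7.200 → a = ∂d/∂x = -0.0005424
Back-substitute: b = ∂d/∂y = +0.01644.
Steepest decrease is along −∇f = (+0.0005424 E, -0.01644 N) → south.

S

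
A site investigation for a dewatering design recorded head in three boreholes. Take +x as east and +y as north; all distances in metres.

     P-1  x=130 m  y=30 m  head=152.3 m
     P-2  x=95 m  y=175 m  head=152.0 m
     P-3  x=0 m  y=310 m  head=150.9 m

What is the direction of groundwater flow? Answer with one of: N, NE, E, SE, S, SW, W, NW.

W

Three-point gradient (reference P-1): Δ to P-2 = (-35, 145, -0.3), Δ to P-3 = (-130, 280, -1.4).
∂h/∂x = +0.01315, ∂h/∂y = +0.001105 (det = 9050).
Flow = −∇h = (-0.01315 east, -0.001105 north), which points west.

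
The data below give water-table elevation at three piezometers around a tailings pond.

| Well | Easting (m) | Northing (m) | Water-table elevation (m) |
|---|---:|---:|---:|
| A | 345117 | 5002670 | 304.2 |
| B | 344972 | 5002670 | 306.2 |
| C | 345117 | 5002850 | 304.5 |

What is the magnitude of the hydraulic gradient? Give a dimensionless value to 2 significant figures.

0.014

∂h/∂x = (306.2 − 304.2) / (344972 − 345117) = -0.01379
∂h/∂y = (304.5 − 304.2) / (5002850 − 5002670) = +0.001667
|∇h| = √(-0.01379² + 0.001667²) = 0.01389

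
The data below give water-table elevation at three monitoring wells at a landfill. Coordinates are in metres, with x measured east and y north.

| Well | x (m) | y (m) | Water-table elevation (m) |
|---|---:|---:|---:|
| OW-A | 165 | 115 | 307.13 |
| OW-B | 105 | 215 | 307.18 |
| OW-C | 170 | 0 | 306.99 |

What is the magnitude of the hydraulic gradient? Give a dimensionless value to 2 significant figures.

Differences from OW-A: to OW-B (Δx, Δy, Δh) = (-60, 100, +0.05); to OW-C = (5, -115, -0.14).
Determinant of the coordinate differences = (-60)·(-115) − 5·100 = 6400.
∂h/∂x = [(+0.05)·(-115) − (-0.14)·100] / 6400 = +0.001289
∂h/∂y = [(-60)·(-0.14) − 5·(+0.05)] / 6400 = +0.001273
|∇h| = √(0.001289² + 0.001273²) = 0.001812

0.0018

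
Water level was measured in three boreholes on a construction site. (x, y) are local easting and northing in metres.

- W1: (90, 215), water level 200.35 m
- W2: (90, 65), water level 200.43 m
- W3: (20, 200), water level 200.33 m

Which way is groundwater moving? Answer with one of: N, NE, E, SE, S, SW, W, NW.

NW

Differences from W1: to W2 (Δx, Δy, Δh) = (0, -150, +0.08); to W3 = (-70, -15, -0.02).
Determinant of the coordinate differences = 0·(-15) − (-70)·(-150) = -10500.
∂h/∂x = [(+0.08)·(-15) − (-0.02)·(-150)] / -10500 = +0.0004000
∂h/∂y = [0·(-0.02) − (-70)·(+0.08)] / -10500 = -0.0005333
Flow = −∇h = (-0.0004000 east, +0.0005333 north), which points northwest.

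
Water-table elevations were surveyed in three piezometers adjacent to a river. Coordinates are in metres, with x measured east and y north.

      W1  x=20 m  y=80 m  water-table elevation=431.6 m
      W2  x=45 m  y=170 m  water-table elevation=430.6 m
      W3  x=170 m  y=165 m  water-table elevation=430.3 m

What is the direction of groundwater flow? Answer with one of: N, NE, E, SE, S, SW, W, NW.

N

Differences from W1: to W2 (Δx, Δy, Δh) = (25, 90, -1.0); to W3 = (150, 85, -1.3).
Determinant of the coordinate differences = 25·85 − 150·90 = -11375.
∂h/∂x = [(-1.0)·85 − (-1.3)·90] / -11375 = -0.002813
∂h/∂y = [25·(-1.3) − 150·(-1.0)] / -11375 = -0.01033
Flow = −∇h = (+0.002813 east, +0.01033 north), which points north.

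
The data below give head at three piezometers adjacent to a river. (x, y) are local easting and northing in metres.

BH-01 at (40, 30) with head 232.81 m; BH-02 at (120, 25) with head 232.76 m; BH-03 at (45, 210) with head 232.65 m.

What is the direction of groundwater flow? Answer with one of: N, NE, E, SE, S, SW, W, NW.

Taking BH-01 as reference: BH-02−BH-01 = (80, -5, -0.05); BH-03−BH-01 = (5, 180, -0.16).
Determinant of the coordinate differences = 80·180 − 5·(-5) = 14425.
∂h/∂x = [(-0.05)·180 − (-0.16)·(-5)] / 14425 = -0.0006794
∂h/∂y = [80·(-0.16) − 5·(-0.05)] / 14425 = -0.0008700
Flow = −∇h = (+0.0006794 east, +0.0008700 north), which points northeast.

NE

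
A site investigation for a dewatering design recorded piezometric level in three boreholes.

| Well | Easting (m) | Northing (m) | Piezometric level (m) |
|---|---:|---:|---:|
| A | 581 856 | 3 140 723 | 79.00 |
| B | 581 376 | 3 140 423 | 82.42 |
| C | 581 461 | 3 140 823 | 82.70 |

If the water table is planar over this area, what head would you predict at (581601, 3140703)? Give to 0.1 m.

Taking A as reference: B−A = (-480, -300, +3.42); C−A = (-395, 100, +3.70).
Determinant of the coordinate differences = (-480)·100 − (-395)·(-300) = -166500.
∂h/∂x = [(+3.42)·100 − (+3.70)·(-300)] / -166500 = -0.008721
∂h/∂y = [(-480)·(+3.70) − (-395)·(+3.42)] / -166500 = +0.002553
h(581601, 3140703) = 79.00 + (-0.008721)·(-255) + (+0.002553)·(-20) = 79.00 +2.224 -0.051 = 81.173 m.

81.2 m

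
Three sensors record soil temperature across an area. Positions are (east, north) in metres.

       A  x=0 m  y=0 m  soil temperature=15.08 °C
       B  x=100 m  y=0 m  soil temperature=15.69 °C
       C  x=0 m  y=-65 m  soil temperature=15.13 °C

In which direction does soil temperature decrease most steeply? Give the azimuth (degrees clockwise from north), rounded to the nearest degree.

∂T/∂x = (15.69 − 15.08) / (100 − 0) = +0.006100
∂T/∂y = (15.13 − 15.08) / (-65 − 0) = -0.0007692
Steepest decrease is along −∇f: components (-0.006100 E, +0.0007692 N).
Azimuth = atan2(-0.006100, +0.0007692) = 277.2° ≈ 277°.

277°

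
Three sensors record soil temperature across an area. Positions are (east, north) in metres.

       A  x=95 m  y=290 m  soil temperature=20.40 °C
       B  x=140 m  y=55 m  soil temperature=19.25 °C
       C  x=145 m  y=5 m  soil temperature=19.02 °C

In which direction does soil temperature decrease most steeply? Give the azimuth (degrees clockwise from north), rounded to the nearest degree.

143°

With T = a·x + b·y + c and A as origin, the differences give:
  45·a + (-235)·b = -1.15
  50·a + (-285)·b = -1.38
Eliminate b (×(-285) and ×(-235), subtract): -1075·a = 3.450 → a = ∂T/∂x = -0.003209
Back-substitute: b = ∂T/∂y = +0.004279.
Steepest decrease is along −∇f: components (+0.003209 E, -0.004279 N).
Azimuth = atan2(+0.003209, -0.004279) = 143.1° ≈ 143°.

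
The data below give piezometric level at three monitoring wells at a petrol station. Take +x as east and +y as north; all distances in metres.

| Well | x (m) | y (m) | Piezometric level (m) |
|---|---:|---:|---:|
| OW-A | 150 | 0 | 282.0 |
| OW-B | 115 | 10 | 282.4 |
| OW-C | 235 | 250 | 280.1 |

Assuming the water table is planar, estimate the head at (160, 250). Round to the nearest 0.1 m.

281.0 m

Differences from OW-A: to OW-B (Δx, Δy, Δh) = (-35, 10, +0.4); to OW-C = (85, 250, -1.9).
Determinant of the coordinate differences = (-35)·250 − 85·10 = -9600.
∂h/∂x = [(+0.4)·250 − (-1.9)·10] / -9600 = -0.01240
∂h/∂y = [(-35)·(-1.9) − 85·(+0.4)] / -9600 = -0.003385
h(160, 250) = 282.0 + (-0.01240)·(10) + (-0.003385)·(250) = 282.0 -0.124 -0.846 = 281.030 m.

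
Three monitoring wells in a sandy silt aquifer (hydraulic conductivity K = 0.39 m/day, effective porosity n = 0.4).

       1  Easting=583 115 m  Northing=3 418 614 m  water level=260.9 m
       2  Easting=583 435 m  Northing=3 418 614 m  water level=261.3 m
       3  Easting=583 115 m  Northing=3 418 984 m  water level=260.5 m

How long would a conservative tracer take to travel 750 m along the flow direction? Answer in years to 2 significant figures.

1300 years

∂h/∂x = (261.3 − 260.9) / (583435 − 583115) = +0.001250
∂h/∂y = (260.5 − 260.9) / (3418984 − 3418614) = -0.001081
|∇h| = √(0.001250² + -0.001081²) = 0.001653
Seepage velocity v = K·i/n = 0.39 × 0.001653 / 0.4 = 0.001612 m/day.
t = 750 / 0.001612 = 4.653e+05 days = 1.27e+03 years.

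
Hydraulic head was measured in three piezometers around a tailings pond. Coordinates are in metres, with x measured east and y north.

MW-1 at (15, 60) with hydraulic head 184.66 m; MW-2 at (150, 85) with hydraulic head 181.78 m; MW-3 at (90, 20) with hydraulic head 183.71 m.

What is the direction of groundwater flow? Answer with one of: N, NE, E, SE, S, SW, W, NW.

NE

Three-point gradient (reference MW-1): Δ to MW-2 = (135, 25, -2.88), Δ to MW-3 = (75, -40, -0.95).
∂h/∂x = -0.01910, ∂h/∂y = -0.01206 (det = -7275).
Flow = −∇h = (+0.01910 east, +0.01206 north), which points northeast.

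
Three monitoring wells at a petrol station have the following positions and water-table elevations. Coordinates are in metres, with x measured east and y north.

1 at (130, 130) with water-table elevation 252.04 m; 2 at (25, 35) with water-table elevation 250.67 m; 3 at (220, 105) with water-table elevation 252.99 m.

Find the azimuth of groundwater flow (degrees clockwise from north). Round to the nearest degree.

With h = a·x + b·y + c and 1 as origin, the differences give:
  (-105)·a + (-95)·b = -1.37
  90·a + (-25)·b = +0.95
Eliminate b (×(-25) and ×(-95), subtract): 11175·a = 124.500 → a = ∂h/∂x = +0.01114
Back-substitute: b = ∂h/∂y = +0.002107.
Flow direction (−∇h) has components (-0.01114 E, -0.002107 N).
Azimuth = atan2(E, N) = atan2(-0.01114, -0.002107) = 259.3° ≈ 259°.

259°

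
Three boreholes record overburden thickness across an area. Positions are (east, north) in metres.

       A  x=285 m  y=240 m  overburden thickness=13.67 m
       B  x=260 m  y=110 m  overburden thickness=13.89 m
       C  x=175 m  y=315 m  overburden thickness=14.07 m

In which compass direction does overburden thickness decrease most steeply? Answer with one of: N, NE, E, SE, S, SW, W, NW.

Three-point gradient (reference A): Δ to B = (-25, -130, +0.22), Δ to C = (-110, 75, +0.40).
∂d/∂x = -0.004235, ∂d/∂y = -0.0008779 (det = -16175).
Steepest decrease is along −∇f = (+0.004235 E, +0.0008779 N) → east.

E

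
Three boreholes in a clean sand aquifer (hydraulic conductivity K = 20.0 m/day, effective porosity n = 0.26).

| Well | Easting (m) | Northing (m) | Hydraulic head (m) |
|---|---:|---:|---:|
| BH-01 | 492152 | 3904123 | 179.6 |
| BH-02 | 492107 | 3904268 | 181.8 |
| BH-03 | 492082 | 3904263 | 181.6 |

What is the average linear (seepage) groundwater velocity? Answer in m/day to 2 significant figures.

1.3 m/day

Taking BH-01 as reference: BH-02−BH-01 = (-45, 145, +2.2); BH-03−BH-01 = (-70, 140, +2.0).
Determinant of the coordinate differences = (-45)·140 − (-70)·145 = 3850.
∂h/∂x = [(+2.2)·140 − (+2.0)·145] / 3850 = +0.004675
∂h/∂y = [(-45)·(+2.0) − (-70)·(+2.2)] / 3850 = +0.01662
|∇h| = √(0.004675² + 0.01662²) = 0.01726
Seepage velocity v = K·i/n = 20.0 × 0.01726 / 0.26 = 1.328 m/day.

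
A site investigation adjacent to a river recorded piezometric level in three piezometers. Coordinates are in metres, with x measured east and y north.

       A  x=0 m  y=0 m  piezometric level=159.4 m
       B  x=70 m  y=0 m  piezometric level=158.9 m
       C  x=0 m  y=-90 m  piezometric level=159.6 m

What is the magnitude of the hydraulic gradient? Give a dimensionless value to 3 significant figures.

0.00748

∂h/∂x = (158.9 − 159.4) / (70 − 0) = -0.007143
∂h/∂y = (159.6 − 159.4) / (-90 − 0) = -0.002222
|∇h| = √(-0.007143² + -0.002222²) = 0.007481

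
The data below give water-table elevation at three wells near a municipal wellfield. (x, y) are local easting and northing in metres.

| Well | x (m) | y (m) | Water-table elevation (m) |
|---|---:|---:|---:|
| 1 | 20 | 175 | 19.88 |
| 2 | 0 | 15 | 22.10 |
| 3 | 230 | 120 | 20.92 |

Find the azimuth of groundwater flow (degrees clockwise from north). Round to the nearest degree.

355°

Differences from 1: to 2 (Δx, Δy, Δh) = (-20, -160, +2.22); to 3 = (210, -55, +1.04).
Solve a·Δx + b·Δy = Δh: det = (-20)·(-55) − 210·(-160) = 34700.
∂h/∂x = [(+2.22)·(-55) − (+1.04)·(-160)] / 34700 = +0.001277
∂h/∂y = [(-20)·(+1.04) − 210·(+2.22)] / 34700 = -0.01403
Flow direction (−∇h) has components (-0.001277 E, +0.01403 N).
Azimuth = atan2(E, N) = atan2(-0.001277, +0.01403) = 354.8° ≈ 355°.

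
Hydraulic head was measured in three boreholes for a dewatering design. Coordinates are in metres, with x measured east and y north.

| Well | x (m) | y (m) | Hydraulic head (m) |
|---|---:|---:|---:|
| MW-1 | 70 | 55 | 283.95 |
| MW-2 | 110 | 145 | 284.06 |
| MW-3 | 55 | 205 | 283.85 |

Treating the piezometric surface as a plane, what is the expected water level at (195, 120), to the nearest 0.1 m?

Differences from MW-1: to MW-2 (Δx, Δy, Δh) = (40, 90, +0.11); to MW-3 = (-15, 150, -0.10).
Solve a·Δx + b·Δy = Δh: det = 40·150 − (-15)·90 = 7350.
∂h/∂x = [(+0.11)·150 − (-0.10)·90] / 7350 = +0.003469
∂h/∂y = [40·(-0.10) − (-15)·(+0.11)] / 7350 = -0.0003197
h(195, 120) = 283.95 + (+0.003469)·(125) + (-0.0003197)·(65) = 283.95 +0.434 -0.021 = 284.363 m.

284.4 m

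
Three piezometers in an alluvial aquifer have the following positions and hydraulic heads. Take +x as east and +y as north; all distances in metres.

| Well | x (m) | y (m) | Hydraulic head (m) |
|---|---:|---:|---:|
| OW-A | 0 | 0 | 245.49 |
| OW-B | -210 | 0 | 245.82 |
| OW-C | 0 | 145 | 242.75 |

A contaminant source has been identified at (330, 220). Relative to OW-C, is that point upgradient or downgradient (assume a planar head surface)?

downgradient

∂h/∂x = (245.82 − 245.49) / (-210 − 0) = -0.001571
∂h/∂y = (242.75 − 245.49) / (145 − 0) = -0.01890
Head at (330, 220) = 245.49 + (-0.001571)·(330) + (-0.01890)·(220) = 240.81 m.
That is lower than the 242.75 m at OW-C, so the point is downgradient.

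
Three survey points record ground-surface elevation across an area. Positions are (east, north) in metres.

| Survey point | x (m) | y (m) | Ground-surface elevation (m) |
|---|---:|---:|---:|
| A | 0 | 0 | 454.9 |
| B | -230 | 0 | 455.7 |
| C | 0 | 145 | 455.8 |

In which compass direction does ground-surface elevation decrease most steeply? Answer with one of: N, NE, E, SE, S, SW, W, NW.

∂z/∂x = (455.7 − 454.9) / (-230 − 0) = -0.003478
∂z/∂y = (455.8 − 454.9) / (145 − 0) = +0.006207
Steepest decrease is along −∇f = (+0.003478 E, -0.006207 N) → southeast.

SE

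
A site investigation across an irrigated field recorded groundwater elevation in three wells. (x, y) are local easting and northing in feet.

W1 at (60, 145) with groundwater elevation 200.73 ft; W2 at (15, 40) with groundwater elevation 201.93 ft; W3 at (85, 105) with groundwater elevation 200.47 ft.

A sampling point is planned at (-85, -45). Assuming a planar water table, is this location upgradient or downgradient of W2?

upgradient

Differences from W1: to W2 (Δx, Δy, Δh) = (-45, -105, +1.20); to W3 = (25, -40, -0.26).
Solve a·Δx + b·Δy = Δh: det = (-45)·(-40) − 25·(-105) = 4425.
∂h/∂x = [(+1.20)·(-40) − (-0.26)·(-105)] / 4425 = -0.01702
∂h/∂y = [(-45)·(-0.26) − 25·(+1.20)] / 4425 = -0.004136
Head at (-85, -45) = 200.73 + (-0.01702)·(-145) + (-0.004136)·(-190) = 203.98 ft.
That is higher than the 201.93 ft at W2, so the point is upgradient.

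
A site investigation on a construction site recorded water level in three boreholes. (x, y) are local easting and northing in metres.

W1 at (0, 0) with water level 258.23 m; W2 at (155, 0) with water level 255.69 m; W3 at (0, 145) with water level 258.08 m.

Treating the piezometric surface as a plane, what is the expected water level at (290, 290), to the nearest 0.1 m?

253.2 m

∂h/∂x = (255.69 − 258.23) / (155 − 0) = -0.01639
∂h/∂y = (258.08 − 258.23) / (145 − 0) = -0.001034
h(290, 290) = 258.23 + (-0.01639)·(290) + (-0.001034)·(290) = 258.23 -4.752 -0.300 = 253.178 m.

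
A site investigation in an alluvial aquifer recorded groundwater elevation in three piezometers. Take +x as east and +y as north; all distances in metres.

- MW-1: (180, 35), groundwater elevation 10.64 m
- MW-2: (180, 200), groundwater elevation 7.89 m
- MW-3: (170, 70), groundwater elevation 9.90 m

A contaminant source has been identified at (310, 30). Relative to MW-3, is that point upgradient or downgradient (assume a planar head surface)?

upgradient

Differences from MW-1: to MW-2 (Δx, Δy, Δh) = (0, 165, -2.75); to MW-3 = (-10, 35, -0.74).
Determinant of the coordinate differences = 0·35 − (-10)·165 = 1650.
∂h/∂x = [(-2.75)·35 − (-0.74)·165] / 1650 = +0.01567
∂h/∂y = [0·(-0.74) − (-10)·(-2.75)] / 1650 = -0.01667
Head at (310, 30) = 10.64 + (+0.01567)·(130) + (-0.01667)·(-5) = 12.76 m.
That is higher than the 9.90 m at MW-3, so the point is upgradient.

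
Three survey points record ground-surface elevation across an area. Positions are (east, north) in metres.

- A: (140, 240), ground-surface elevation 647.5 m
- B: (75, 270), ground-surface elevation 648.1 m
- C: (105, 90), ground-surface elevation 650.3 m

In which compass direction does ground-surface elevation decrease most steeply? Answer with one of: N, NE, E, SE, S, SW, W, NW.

With z = a·x + b·y + c and A as origin, the differences give:
  (-65)·a + 30·b = +0.6
  (-35)·a + (-150)·b = +2.8
Eliminate b (×(-150) and ×30, subtract): 10800·a = -174.00 → a = ∂z/∂x = -0.01611
Back-substitute: b = ∂z/∂y = -0.01491.
Steepest decrease is along −∇f = (+0.01611 E, +0.01491 N) → northeast.

NE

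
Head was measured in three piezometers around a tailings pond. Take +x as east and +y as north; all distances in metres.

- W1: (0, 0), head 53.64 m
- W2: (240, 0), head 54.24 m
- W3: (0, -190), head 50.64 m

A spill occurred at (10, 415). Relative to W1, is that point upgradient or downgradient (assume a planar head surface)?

∂h/∂x = (54.24 − 53.64) / (240 − 0) = +0.002500
∂h/∂y = (50.64 − 53.64) / (-190 − 0) = +0.01579
Head at (10, 415) = 53.64 + (+0.002500)·(10) + (+0.01579)·(415) = 60.22 m.
That is higher than the 53.64 m at W1, so the point is upgradient.

upgradient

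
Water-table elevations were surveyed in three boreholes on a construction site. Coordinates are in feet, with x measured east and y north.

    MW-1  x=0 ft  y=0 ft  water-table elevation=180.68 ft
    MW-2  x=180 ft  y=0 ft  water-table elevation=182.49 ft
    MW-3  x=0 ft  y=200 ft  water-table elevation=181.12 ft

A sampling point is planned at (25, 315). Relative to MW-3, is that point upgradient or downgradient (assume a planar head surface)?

upgradient

∂h/∂x = (182.49 − 180.68) / (180 − 0) = +0.01006
∂h/∂y = (181.12 − 180.68) / (200 − 0) = +0.002200
Head at (25, 315) = 180.68 + (+0.01006)·(25) + (+0.002200)·(315) = 181.62 ft.
That is higher than the 181.12 ft at MW-3, so the point is upgradient.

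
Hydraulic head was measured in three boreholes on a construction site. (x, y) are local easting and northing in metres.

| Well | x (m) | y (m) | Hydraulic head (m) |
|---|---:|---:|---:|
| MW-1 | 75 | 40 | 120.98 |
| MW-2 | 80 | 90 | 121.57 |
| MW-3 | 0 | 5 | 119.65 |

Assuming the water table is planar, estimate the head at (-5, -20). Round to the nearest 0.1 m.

119.3 m

Taking MW-1 as reference: MW-2−MW-1 = (5, 50, +0.59); MW-3−MW-1 = (-75, -35, -1.33).
Determinant of the coordinate differences = 5·(-35) − (-75)·50 = 3575.
∂h/∂x = [(+0.59)·(-35) − (-1.33)·50] / 3575 = +0.01283
∂h/∂y = [5·(-1.33) − (-75)·(+0.59)] / 3575 = +0.01052
h(-5, -20) = 120.98 + (+0.01283)·(-80) + (+0.01052)·(-60) = 120.98 -1.026 -0.631 = 119.323 m.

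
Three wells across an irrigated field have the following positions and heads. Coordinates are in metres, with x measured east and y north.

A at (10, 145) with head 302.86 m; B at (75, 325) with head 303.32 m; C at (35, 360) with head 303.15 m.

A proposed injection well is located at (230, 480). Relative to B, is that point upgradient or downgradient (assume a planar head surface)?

upgradient

With h = a·x + b·y + c and A as origin, the differences give:
  65·a + 180·b = +0.46
  25·a + 215·b = +0.29
Eliminate b (×215 and ×180, subtract): 9475·a = 46.700 → a = ∂h/∂x = +0.004929
Back-substitute: b = ∂h/∂y = +0.0007757.
Head at (230, 480) = 302.86 + (+0.004929)·(220) + (+0.0007757)·(335) = 304.20 m.
That is higher than the 303.32 m at B, so the point is upgradient.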